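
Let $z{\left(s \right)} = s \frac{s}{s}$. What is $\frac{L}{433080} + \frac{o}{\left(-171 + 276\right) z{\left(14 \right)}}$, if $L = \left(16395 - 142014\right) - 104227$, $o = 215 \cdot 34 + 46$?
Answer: $\frac{47464381}{10610460} \approx 4.4734$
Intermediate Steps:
$z{\left(s \right)} = s$ ($z{\left(s \right)} = s 1 = s$)
$o = 7356$ ($o = 7310 + 46 = 7356$)
$L = -229846$ ($L = -125619 - 104227 = -229846$)
$\frac{L}{433080} + \frac{o}{\left(-171 + 276\right) z{\left(14 \right)}} = - \frac{229846}{433080} + \frac{7356}{\left(-171 + 276\right) 14} = \left(-229846\right) \frac{1}{433080} + \frac{7356}{105 \cdot 14} = - \frac{114923}{216540} + \frac{7356}{1470} = - \frac{114923}{216540} + 7356 \cdot \frac{1}{1470} = - \frac{114923}{216540} + \frac{1226}{245} = \frac{47464381}{10610460}$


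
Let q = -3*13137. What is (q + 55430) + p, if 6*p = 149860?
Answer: 122987/3 ≈ 40996.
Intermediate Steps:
p = 74930/3 (p = (1/6)*149860 = 74930/3 ≈ 24977.)
q = -39411
(q + 55430) + p = (-39411 + 55430) + 74930/3 = 16019 + 74930/3 = 122987/3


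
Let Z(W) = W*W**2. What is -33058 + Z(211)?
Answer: 9360873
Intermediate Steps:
Z(W) = W**3
-33058 + Z(211) = -33058 + 211**3 = -33058 + 9393931 = 9360873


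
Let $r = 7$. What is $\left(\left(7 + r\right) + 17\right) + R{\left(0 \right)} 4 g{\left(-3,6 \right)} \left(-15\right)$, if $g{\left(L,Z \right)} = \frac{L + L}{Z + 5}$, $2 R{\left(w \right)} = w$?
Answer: $31$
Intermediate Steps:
$R{\left(w \right)} = \frac{w}{2}$
$g{\left(L,Z \right)} = \frac{2 L}{5 + Z}$
$\left(\left(7 + r\right) + 17\right) + R{\left(0 \right)} 4 g{\left(-3,6 \right)} \left(-15\right) = \left(\left(7 + 7\right) + 17\right) + \frac{1}{2} \cdot 0 \cdot 4 \cdot 2 \left(-3\right) \frac{1}{5 + 6} \left(-15\right) = \left(14 + 17\right) + 0 \cdot 4 \cdot 2 \left(-3\right) \frac{1}{11} \left(-15\right) = 31 + 0 \cdot 2 \left(-3\right) \frac{1}{11} \left(-15\right) = 31 + 0 \left(- \frac{6}{11}\right) \left(-15\right) = 31 + 0 \left(-15\right) = 31 + 0 = 31$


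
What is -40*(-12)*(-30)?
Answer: -14400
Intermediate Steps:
-40*(-12)*(-30) = 480*(-30) = -14400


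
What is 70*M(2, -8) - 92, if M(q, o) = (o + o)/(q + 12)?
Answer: -172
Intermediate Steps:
M(q, o) = 2*o/(12 + q) (M(q, o) = (2*o)/(12 + q) = 2*o/(12 + q))
70*M(2, -8) - 92 = 70*(2*(-8)/(12 + 2)) - 92 = 70*(2*(-8)/14) - 92 = 70*(2*(-8)*(1/14)) - 92 = 70*(-8/7) - 92 = -80 - 92 = -172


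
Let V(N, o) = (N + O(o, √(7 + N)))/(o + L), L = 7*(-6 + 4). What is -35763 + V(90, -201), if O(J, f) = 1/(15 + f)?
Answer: -196841859/5504 + √97/27520 ≈ -35763.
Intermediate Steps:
L = -14 (L = 7*(-2) = -14)
V(N, o) = (N + 1/(15 + √(7 + N)))/(-14 + o) (V(N, o) = (N + 1/(15 + √(7 + N)))/(o - 14) = (N + 1/(15 + √(7 + N)))/(-14 + o))
-35763 + V(90, -201) = -35763 + (1 + 90*(15 + √(7 + 90)))/((-14 - 201)*(15 + √(7 + 90))) = -35763 + (1 + 90*(15 + √97))/((-215)*(15 + √97)) = -35763 - (1 + (1350 + 90*√97))/(215*(15 + √97)) = -35763 - (1351 + 90*√97)/(215*(15 + √97))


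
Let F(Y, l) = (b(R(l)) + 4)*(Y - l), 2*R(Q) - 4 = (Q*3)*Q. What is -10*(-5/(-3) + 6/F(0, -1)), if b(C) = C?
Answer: -74/3 ≈ -24.667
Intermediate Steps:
R(Q) = 2 + 3*Q²/2 (R(Q) = 2 + ((Q*3)*Q)/2 = 2 + ((3*Q)*Q)/2 = 2 + (3*Q²)/2 = 2 + 3*Q²/2)
F(Y, l) = (6 + 3*l²/2)*(Y - l) (F(Y, l) = ((2 + 3*l²/2) + 4)*(Y - l) = (6 + 3*l²/2)*(Y - l))
-10*(-5/(-3) + 6/F(0, -1)) = -10*(-5/(-3) + 6/(-6*(-1) + 6*0 - 3/2*(-1)³ + (3/2)*0*(-1)²)) = -10*(-5*(-⅓) + 6/(6 + 0 - 3/2*(-1) + (3/2)*0*1)) = -10*(5/3 + 6/(6 + 0 + 3/2 + 0)) = -10*(5/3 + 6/(15/2)) = -10*(5/3 + 6*(2/15)) = -10*(5/3 + ⅘) = -10*37/15 = -74/3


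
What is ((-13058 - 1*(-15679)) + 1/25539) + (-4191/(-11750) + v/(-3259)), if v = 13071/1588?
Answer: 2035505704809573679/776509221529500 ≈ 2621.4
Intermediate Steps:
v = 13071/1588 (v = 13071*(1/1588) = 13071/1588 ≈ 8.2311)
((-13058 - 1*(-15679)) + 1/25539) + (-4191/(-11750) + v/(-3259)) = ((-13058 - 1*(-15679)) + 1/25539) + (-4191/(-11750) + (13071/1588)/(-3259)) = ((-13058 + 15679) + 1/25539) + (-4191*(-1/11750) + (13071/1588)*(-1/3259)) = (2621 + 1/25539) + (4191/11750 - 13071/5175292) = 66937720/25539 + 10768032261/30404840500 = 2035505704809573679/776509221529500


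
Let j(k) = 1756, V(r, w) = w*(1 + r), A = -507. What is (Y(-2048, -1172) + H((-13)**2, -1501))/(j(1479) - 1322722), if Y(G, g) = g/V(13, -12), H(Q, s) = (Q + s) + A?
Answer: 76945/55480572 ≈ 0.0013869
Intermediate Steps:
H(Q, s) = -507 + Q + s (H(Q, s) = (Q + s) - 507 = -507 + Q + s)
Y(G, g) = -g/168 (Y(G, g) = g/((-12*(1 + 13))) = g/((-12*14)) = g/(-168) = g*(-1/168) = -g/168)
(Y(-2048, -1172) + H((-13)**2, -1501))/(j(1479) - 1322722) = (-1/168*(-1172) + (-507 + (-13)**2 - 1501))/(1756 - 1322722) = (293/42 + (-507 + 169 - 1501))/(-1320966) = (293/42 - 1839)*(-1/1320966) = -76945/42*(-1/1320966) = 76945/55480572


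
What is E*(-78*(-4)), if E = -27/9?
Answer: -936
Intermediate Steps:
E = -3 (E = -27*1/9 = -3)
E*(-78*(-4)) = -(-234)*(-4) = -3*312 = -936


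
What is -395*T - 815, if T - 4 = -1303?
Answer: 512290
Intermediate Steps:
T = -1299 (T = 4 - 1303 = -1299)
-395*T - 815 = -395*(-1299) - 815 = 513105 - 815 = 512290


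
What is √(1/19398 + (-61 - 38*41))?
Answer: I*√609201192678/19398 ≈ 40.237*I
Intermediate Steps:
√(1/19398 + (-61 - 38*41)) = √(1/19398 + (-61 - 1558)) = √(1/19398 - 1619) = √(-31405361/19398) = I*√609201192678/19398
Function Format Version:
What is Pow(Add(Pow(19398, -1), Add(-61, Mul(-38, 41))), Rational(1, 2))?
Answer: Mul(Rational(1, 19398), I, Pow(609201192678, Rational(1, 2))) ≈ Mul(40.237, I)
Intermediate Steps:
Pow(Add(Pow(19398, -1), Add(-61, Mul(-38, 41))), Rational(1, 2)) = Pow(Add(Rational(1, 19398), Add(-61, -1558)), Rational(1, 2)) = Pow(Add(Rational(1, 19398), -1619), Rational(1, 2)) = Pow(Rational(-31405361, 19398), Rational(1, 2)) = Mul(Rational(1, 19398), I, Pow(609201192678, Rational(1, 2)))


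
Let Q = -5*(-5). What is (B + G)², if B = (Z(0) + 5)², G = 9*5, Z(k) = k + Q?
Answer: 893025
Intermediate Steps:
Q = 25
Z(k) = 25 + k (Z(k) = k + 25 = 25 + k)
G = 45
B = 900 (B = ((25 + 0) + 5)² = (25 + 5)² = 30² = 900)
(B + G)² = (900 + 45)² = 945² = 893025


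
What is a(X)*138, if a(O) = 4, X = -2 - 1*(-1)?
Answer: 552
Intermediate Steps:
X = -1 (X = -2 + 1 = -1)
a(X)*138 = 4*138 = 552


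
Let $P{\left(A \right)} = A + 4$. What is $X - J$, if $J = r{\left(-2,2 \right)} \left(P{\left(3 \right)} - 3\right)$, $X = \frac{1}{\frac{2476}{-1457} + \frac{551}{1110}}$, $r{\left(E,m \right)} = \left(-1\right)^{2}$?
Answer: $- \frac{9399482}{1945553} \approx -4.8313$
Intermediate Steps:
$r{\left(E,m \right)} = 1$
$P{\left(A \right)} = 4 + A$
$X = - \frac{1617270}{1945553}$ ($X = \frac{1}{2476 \left(- \frac{1}{1457}\right) + 551 \cdot \frac{1}{1110}} = \frac{1}{- \frac{2476}{1457} + \frac{551}{1110}} = \frac{1}{- \frac{1945553}{1617270}} = - \frac{1617270}{1945553} \approx -0.83126$)
$J = 4$ ($J = 1 \left(\left(4 + 3\right) - 3\right) = 1 \left(7 - 3\right) = 1 \cdot 4 = 4$)
$X - J = - \frac{1617270}{1945553} - 4 = - \frac{9399482}{1945553}$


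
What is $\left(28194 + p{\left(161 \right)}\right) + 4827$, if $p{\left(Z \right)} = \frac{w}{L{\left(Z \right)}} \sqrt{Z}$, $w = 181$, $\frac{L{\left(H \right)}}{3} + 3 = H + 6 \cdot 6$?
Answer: $33021 + \frac{181 \sqrt{161}}{582} \approx 33025.0$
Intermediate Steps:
$L{\left(H \right)} = 99 + 3 H$ ($L{\left(H \right)} = -9 + 3 \left(H + 6 \cdot 6\right) = -9 + 3 \left(H + 36\right) = -9 + 3 \left(36 + H\right) = -9 + \left(108 + 3 H\right) = 99 + 3 H$)
$p{\left(Z \right)} = \frac{181 \sqrt{Z}}{99 + 3 Z}$ ($p{\left(Z \right)} = \frac{181}{99 + 3 Z} \sqrt{Z} = \frac{181 \sqrt{Z}}{99 + 3 Z}$)
$\left(28194 + p{\left(161 \right)}\right) + 4827 = \left(28194 + \frac{181 \sqrt{161}}{3 \left(33 + 161\right)}\right) + 4827 = \left(28194 + \frac{181 \sqrt{161}}{3 \cdot 194}\right) + 4827 = \left(28194 + \frac{181}{3} \sqrt{161} \cdot \frac{1}{194}\right) + 4827 = \left(28194 + \frac{181 \sqrt{161}}{582}\right) + 4827 = 33021 + \frac{181 \sqrt{161}}{582}$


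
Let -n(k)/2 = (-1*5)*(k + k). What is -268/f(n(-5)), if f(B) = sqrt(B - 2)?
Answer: 134*I*sqrt(102)/51 ≈ 26.536*I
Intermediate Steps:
n(k) = 20*k (n(k) = -2*(-1*5)*(k + k) = -(-10)*2*k = -(-20)*k = 20*k)
f(B) = sqrt(-2 + B)
-268/f(n(-5)) = -268/sqrt(-2 + 20*(-5)) = -268/sqrt(-2 - 100) = -268*(-I*sqrt(102)/102) = -(-134)*I*sqrt(102)/51 = 134*I*sqrt(102)/51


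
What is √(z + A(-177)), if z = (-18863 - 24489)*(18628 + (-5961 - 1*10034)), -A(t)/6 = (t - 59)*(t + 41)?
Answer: 2*I*√28584598 ≈ 10693.0*I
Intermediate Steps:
A(t) = -6*(-59 + t)*(41 + t) (A(t) = -6*(t - 59)*(t + 41) = -6*(-59 + t)*(41 + t))
z = -114145816 (z = -43352*(18628 + (-5961 - 10034)) = -43352*(18628 - 15995) = -43352*2633 = -114145816)
√(z + A(-177)) = √(-114145816 + (14514 - 6*(-177)² + 108*(-177))) = √(-114145816 + (14514 - 6*31329 - 19116)) = √(-114145816 + (14514 - 187974 - 19116)) = √(-114145816 - 192576) = √(-114338392) = 2*I*√28584598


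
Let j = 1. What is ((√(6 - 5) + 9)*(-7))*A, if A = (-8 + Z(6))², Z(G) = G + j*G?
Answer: -1120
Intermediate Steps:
Z(G) = 2*G (Z(G) = G + 1*G = G + G = 2*G)
A = 16 (A = (-8 + 2*6)² = (-8 + 12)² = 4² = 16)
((√(6 - 5) + 9)*(-7))*A = ((√(6 - 5) + 9)*(-7))*16 = ((√1 + 9)*(-7))*16 = ((1 + 9)*(-7))*16 = (10*(-7))*16 = -70*16 = -1120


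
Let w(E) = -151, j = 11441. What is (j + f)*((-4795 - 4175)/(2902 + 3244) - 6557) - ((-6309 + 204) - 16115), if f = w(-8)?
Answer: -227472026280/3073 ≈ -7.4023e+7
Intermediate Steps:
f = -151
(j + f)*((-4795 - 4175)/(2902 + 3244) - 6557) - ((-6309 + 204) - 16115) = (11441 - 151)*((-4795 - 4175)/(2902 + 3244) - 6557) - ((-6309 + 204) - 16115) = 11290*(-8970/6146 - 6557) - (-6105 - 16115) = 11290*(-8970*1/6146 - 6557) - 1*(-22220) = 11290*(-4485/3073 - 6557) + 22220 = 11290*(-20154146/3073) + 22220 = -227540308340/3073 + 22220 = -227472026280/3073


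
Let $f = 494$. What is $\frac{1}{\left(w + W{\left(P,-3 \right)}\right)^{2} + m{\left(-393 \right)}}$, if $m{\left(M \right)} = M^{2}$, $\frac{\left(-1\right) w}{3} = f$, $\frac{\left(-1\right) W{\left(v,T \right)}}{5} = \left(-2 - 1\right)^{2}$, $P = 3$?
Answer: $\frac{1}{2486178} \approx 4.0222 \cdot 10^{-7}$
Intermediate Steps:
$W{\left(v,T \right)} = -45$ ($W{\left(v,T \right)} = - 5 \left(-2 - 1\right)^{2} = - 5 \left(-3\right)^{2} = \left(-5\right) 9 = -45$)
$w = -1482$ ($w = \left(-3\right) 494 = -1482$)
$\frac{1}{\left(w + W{\left(P,-3 \right)}\right)^{2} + m{\left(-393 \right)}} = \frac{1}{\left(-1482 - 45\right)^{2} + \left(-393\right)^{2}} = \frac{1}{\left(-1527\right)^{2} + 154449} = \frac{1}{2331729 + 154449} = \frac{1}{2486178}$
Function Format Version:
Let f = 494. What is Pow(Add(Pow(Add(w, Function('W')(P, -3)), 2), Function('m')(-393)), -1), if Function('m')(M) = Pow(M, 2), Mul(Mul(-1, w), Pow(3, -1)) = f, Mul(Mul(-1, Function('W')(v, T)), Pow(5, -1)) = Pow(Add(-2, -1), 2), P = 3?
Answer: Rational(1, 2486178) ≈ 4.0222e-7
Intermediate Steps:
Function('W')(v, T) = -45 (Function('W')(v, T) = Mul(-5, Pow(Add(-2, -1), 2)) = Mul(-5, Pow(-3, 2)) = Mul(-5, 9) = -45)
w = -1482 (w = Mul(-3, 494) = -1482)
Pow(Add(Pow(Add(w, Function('W')(P, -3)), 2), Function('m')(-393)), -1) = Pow(Add(Pow(Add(-1482, -45), 2), Pow(-393, 2)), -1) = Pow(Add(Pow(-1527, 2), 154449), -1) = Pow(Add(2331729, 154449), -1) = Pow(2486178, -1) = Rational(1, 2486178)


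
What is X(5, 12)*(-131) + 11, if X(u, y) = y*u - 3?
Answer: -7456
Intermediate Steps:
X(u, y) = -3 + u*y (X(u, y) = u*y - 3 = -3 + u*y)
X(5, 12)*(-131) + 11 = (-3 + 5*12)*(-131) + 11 = (-3 + 60)*(-131) + 11 = 57*(-131) + 11 = -7467 + 11 = -7456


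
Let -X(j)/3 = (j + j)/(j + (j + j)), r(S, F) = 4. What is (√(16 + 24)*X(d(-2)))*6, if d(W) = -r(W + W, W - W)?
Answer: -24*√10 ≈ -75.895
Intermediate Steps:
d(W) = -4 (d(W) = -1*4 = -4)
X(j) = -2 (X(j) = -3*(j + j)/(j + (j + j)) = -3*2*j/(j + 2*j) = -3*2*j/(3*j) = -3*2*j*1/(3*j) = -3*⅔ = -2)
(√(16 + 24)*X(d(-2)))*6 = (√(16 + 24)*(-2))*6 = (√40*(-2))*6 = ((2*√10)*(-2))*6 = -4*√10*6 = -24*√10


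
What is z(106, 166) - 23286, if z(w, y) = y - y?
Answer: -23286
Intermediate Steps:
z(w, y) = 0
z(106, 166) - 23286 = 0 - 23286 = -23286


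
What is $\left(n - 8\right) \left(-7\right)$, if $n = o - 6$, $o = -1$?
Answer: $105$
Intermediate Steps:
$n = -7$ ($n = -1 - 6 = -7$)
$\left(n - 8\right) \left(-7\right) = \left(-7 - 8\right) \left(-7\right) = \left(-15\right) \left(-7\right) = 105$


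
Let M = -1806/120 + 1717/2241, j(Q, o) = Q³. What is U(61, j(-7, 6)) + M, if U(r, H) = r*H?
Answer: -938409061/44820 ≈ -20937.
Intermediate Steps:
U(r, H) = H*r
M = -640201/44820 (M = -1806*1/120 + 1717*(1/2241) = -301/20 + 1717/2241 = -640201/44820 ≈ -14.284)
U(61, j(-7, 6)) + M = (-7)³*61 - 640201/44820 = -343*61 - 640201/44820 = -20923 - 640201/44820 = -938409061/44820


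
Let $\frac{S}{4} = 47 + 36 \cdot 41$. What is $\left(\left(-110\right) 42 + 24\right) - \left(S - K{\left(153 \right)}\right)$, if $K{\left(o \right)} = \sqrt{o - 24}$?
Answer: $-10688 + \sqrt{129} \approx -10677.0$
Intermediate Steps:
$K{\left(o \right)} = \sqrt{-24 + o}$
$S = 6092$ ($S = 4 \left(47 + 36 \cdot 41\right) = 4 \left(47 + 1476\right) = 4 \cdot 1523 = 6092$)
$\left(\left(-110\right) 42 + 24\right) - \left(S - K{\left(153 \right)}\right) = \left(\left(-110\right) 42 + 24\right) + \left(\sqrt{-24 + 153} - 6092\right) = \left(-4620 + 24\right) - \left(6092 - \sqrt{129}\right) = -4596 - \left(6092 - \sqrt{129}\right) = -10688 + \sqrt{129}$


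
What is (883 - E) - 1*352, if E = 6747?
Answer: -6216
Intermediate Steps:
(883 - E) - 1*352 = (883 - 1*6747) - 1*352 = (883 - 6747) - 352 = -5864 - 352 = -6216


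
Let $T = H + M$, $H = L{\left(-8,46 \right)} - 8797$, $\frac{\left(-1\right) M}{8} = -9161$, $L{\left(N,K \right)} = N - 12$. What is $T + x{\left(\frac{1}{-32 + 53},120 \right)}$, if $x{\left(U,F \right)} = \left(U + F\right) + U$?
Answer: $\frac{1356413}{21} \approx 64591.0$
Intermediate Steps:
$L{\left(N,K \right)} = -12 + N$
$M = 73288$ ($M = \left(-8\right) \left(-9161\right) = 73288$)
$H = -8817$ ($H = \left(-12 - 8\right) - 8797 = -20 - 8797 = -8817$)
$x{\left(U,F \right)} = F + 2 U$ ($x{\left(U,F \right)} = \left(F + U\right) + U = F + 2 U$)
$T = 64471$ ($T = -8817 + 73288 = 64471$)
$T + x{\left(\frac{1}{-32 + 53},120 \right)} = 64471 + \left(120 + \frac{2}{-32 + 53}\right) = 64471 + \left(120 + \frac{2}{21}\right) = 64471 + \frac{2522}{21} = \frac{1356413}{21}$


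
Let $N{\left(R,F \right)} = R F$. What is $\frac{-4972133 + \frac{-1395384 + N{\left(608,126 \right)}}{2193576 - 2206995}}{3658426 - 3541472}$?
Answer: $- \frac{22239911317}{523135242} \approx -42.513$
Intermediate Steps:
$N{\left(R,F \right)} = F R$
$\frac{-4972133 + \frac{-1395384 + N{\left(608,126 \right)}}{2193576 - 2206995}}{3658426 - 3541472} = \frac{-4972133 + \frac{-1395384 + 126 \cdot 608}{2193576 - 2206995}}{3658426 - 3541472} = \frac{-4972133 + \frac{-1395384 + 76608}{-13419}}{116954} = \left(-4972133 - - \frac{439592}{4473}\right) \frac{1}{116954} = \left(-4972133 + \frac{439592}{4473}\right) \frac{1}{116954} = \left(- \frac{22239911317}{4473}\right) \frac{1}{116954} = - \frac{22239911317}{523135242}$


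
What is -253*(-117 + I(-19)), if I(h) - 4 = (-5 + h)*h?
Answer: -86779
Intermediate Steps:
I(h) = 4 + h*(-5 + h) (I(h) = 4 + (-5 + h)*h = 4 + h*(-5 + h))
-253*(-117 + I(-19)) = -253*(-117 + (4 + (-19)² - 5*(-19))) = -253*(-117 + (4 + 361 + 95)) = -253*(-117 + 460) = -253*343 = -86779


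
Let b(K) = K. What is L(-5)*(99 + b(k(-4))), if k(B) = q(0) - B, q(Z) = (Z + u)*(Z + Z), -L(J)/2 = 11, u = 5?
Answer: -2266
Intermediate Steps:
L(J) = -22 (L(J) = -2*11 = -22)
q(Z) = 2*Z*(5 + Z) (q(Z) = (Z + 5)*(Z + Z) = (5 + Z)*(2*Z) = 2*Z*(5 + Z))
k(B) = -B (k(B) = 2*0*(5 + 0) - B = 2*0*5 - B = 0 - B = -B)
L(-5)*(99 + b(k(-4))) = -22*(99 - 1*(-4)) = -22*(99 + 4) = -22*103 = -2266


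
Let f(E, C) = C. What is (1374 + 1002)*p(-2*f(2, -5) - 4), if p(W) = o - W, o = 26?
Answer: 47520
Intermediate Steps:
p(W) = 26 - W
(1374 + 1002)*p(-2*f(2, -5) - 4) = (1374 + 1002)*(26 - (-2*(-5) - 4)) = 2376*(26 - (10 - 4)) = 2376*(26 - 1*6) = 2376*(26 - 6) = 2376*20 = 47520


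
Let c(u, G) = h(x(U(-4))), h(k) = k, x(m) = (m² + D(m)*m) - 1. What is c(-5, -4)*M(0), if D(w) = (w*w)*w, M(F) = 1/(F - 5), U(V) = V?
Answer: -271/5 ≈ -54.200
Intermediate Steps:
M(F) = 1/(-5 + F)
D(w) = w³ (D(w) = w²*w = w³)
x(m) = -1 + m² + m⁴ (x(m) = (m² + m³*m) - 1 = (m² + m⁴) - 1 = -1 + m² + m⁴)
c(u, G) = 271 (c(u, G) = -1 + (-4)² + (-4)⁴ = -1 + 16 + 256 = 271)
c(-5, -4)*M(0) = 271/(-5 + 0) = 271/(-5) = 271*(-⅕) = -271/5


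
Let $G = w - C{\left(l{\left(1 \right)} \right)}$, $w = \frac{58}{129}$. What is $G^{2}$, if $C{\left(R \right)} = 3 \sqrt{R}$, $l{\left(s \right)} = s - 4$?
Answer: $\frac{\left(58 - 387 i \sqrt{3}\right)^{2}}{16641} \approx -26.798 - 4.6725 i$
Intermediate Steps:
$l{\left(s \right)} = -4 + s$
$w = \frac{58}{129}$ ($w = 58 \cdot \frac{1}{129} = \frac{58}{129} \approx 0.44961$)
$G = \frac{58}{129} - 3 i \sqrt{3}$ ($G = \frac{58}{129} - 3 \sqrt{-4 + 1} = \frac{58}{129} - 3 \sqrt{-3} = \frac{58}{129} - 3 i \sqrt{3} \approx 0.44961 - 5.1962 i$)
$G^{2} = \left(\frac{58}{129} - 3 i \sqrt{3}\right)^{2}$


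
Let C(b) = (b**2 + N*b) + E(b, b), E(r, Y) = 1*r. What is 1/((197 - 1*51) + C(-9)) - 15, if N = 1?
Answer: -3134/209 ≈ -14.995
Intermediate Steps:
E(r, Y) = r
C(b) = b**2 + 2*b (C(b) = (b**2 + 1*b) + b = (b**2 + b) + b = (b + b**2) + b = b**2 + 2*b)
1/((197 - 1*51) + C(-9)) - 15 = 1/((197 - 1*51) - 9*(2 - 9)) - 15 = 1/((197 - 51) - 9*(-7)) - 15 = 1/(146 + 63) - 15 = 1/209 - 15 = -3134/209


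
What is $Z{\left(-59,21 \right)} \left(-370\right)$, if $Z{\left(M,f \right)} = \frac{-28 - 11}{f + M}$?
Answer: $- \frac{7215}{19} \approx -379.74$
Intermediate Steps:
$Z{\left(M,f \right)} = - \frac{39}{M + f}$
$Z{\left(-59,21 \right)} \left(-370\right) = - \frac{39}{-59 + 21} \left(-370\right) = - \frac{39}{-38} \left(-370\right) = \left(-39\right) \left(- \frac{1}{38}\right) \left(-370\right) = \frac{39}{38} \left(-370\right) = - \frac{7215}{19}$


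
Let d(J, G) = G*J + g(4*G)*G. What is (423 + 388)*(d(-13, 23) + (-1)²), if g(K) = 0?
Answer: -241678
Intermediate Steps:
d(J, G) = G*J (d(J, G) = G*J + 0*G = G*J + 0 = G*J)
(423 + 388)*(d(-13, 23) + (-1)²) = (423 + 388)*(23*(-13) + (-1)²) = 811*(-299 + 1) = 811*(-298) = -241678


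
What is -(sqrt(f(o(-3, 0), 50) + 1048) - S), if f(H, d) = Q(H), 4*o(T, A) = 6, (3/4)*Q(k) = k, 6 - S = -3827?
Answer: 3833 - 5*sqrt(42) ≈ 3800.6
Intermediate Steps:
S = 3833 (S = 6 - 1*(-3827) = 6 + 3827 = 3833)
Q(k) = 4*k/3
o(T, A) = 3/2 (o(T, A) = (1/4)*6 = 3/2)
f(H, d) = 4*H/3
-(sqrt(f(o(-3, 0), 50) + 1048) - S) = -(sqrt((4/3)*(3/2) + 1048) - 1*3833) = -(sqrt(2 + 1048) - 3833) = -(sqrt(1050) - 3833) = -(5*sqrt(42) - 3833) = -(-3833 + 5*sqrt(42)) = 3833 - 5*sqrt(42)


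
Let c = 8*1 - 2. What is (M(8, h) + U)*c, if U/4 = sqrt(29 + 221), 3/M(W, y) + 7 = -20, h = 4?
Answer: -2/3 + 120*sqrt(10) ≈ 378.81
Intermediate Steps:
M(W, y) = -1/9 (M(W, y) = 3/(-7 - 20) = 3/(-27) = 3*(-1/27) = -1/9)
U = 20*sqrt(10) (U = 4*sqrt(29 + 221) = 4*sqrt(250) = 4*(5*sqrt(10)) = 20*sqrt(10) ≈ 63.246)
c = 6 (c = 8 - 2 = 6)
(M(8, h) + U)*c = (-1/9 + 20*sqrt(10))*6 = -2/3 + 120*sqrt(10)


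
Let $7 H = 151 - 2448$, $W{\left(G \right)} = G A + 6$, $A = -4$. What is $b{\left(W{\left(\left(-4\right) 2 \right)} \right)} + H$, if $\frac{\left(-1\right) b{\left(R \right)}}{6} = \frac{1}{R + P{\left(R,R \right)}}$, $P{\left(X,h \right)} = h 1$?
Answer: $- \frac{87307}{266} \approx -328.22$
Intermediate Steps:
$P{\left(X,h \right)} = h$
$W{\left(G \right)} = 6 - 4 G$ ($W{\left(G \right)} = G \left(-4\right) + 6 = - 4 G + 6 = 6 - 4 G$)
$b{\left(R \right)} = - \frac{3}{R}$ ($b{\left(R \right)} = - \frac{6}{R + R} = - \frac{6}{2 R} = - 6 \frac{1}{2 R} = - \frac{3}{R}$)
$H = - \frac{2297}{7}$ ($H = \frac{151 - 2448}{7} = \frac{1}{7} \left(-2297\right) = - \frac{2297}{7} \approx -328.14$)
$b{\left(W{\left(\left(-4\right) 2 \right)} \right)} + H = - \frac{3}{6 - 4 \left(\left(-4\right) 2\right)} - \frac{2297}{7} = - \frac{3}{6 - -32} - \frac{2297}{7} = - \frac{3}{6 + 32} - \frac{2297}{7} = - \frac{3}{38} - \frac{2297}{7} = - \frac{87307}{266}$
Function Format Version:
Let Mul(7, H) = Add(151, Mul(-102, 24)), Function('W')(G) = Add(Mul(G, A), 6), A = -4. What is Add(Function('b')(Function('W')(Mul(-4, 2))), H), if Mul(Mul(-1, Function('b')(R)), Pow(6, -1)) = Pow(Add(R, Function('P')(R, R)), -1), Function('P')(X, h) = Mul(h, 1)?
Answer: Rational(-87307, 266) ≈ -328.22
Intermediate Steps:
Function('P')(X, h) = h
Function('W')(G) = Add(6, Mul(-4, G)) (Function('W')(G) = Add(Mul(G, -4), 6) = Add(Mul(-4, G), 6) = Add(6, Mul(-4, G)))
Function('b')(R) = Mul(-3, Pow(R, -1)) (Function('b')(R) = Mul(-6, Pow(Add(R, R), -1)) = Mul(-6, Pow(Mul(2, R), -1)) = Mul(-6, Mul(Rational(1, 2), Pow(R, -1))) = Mul(-3, Pow(R, -1)))
H = Rational(-2297, 7) (H = Mul(Rational(1, 7), Add(151, Mul(-102, 24))) = Mul(Rational(1, 7), Add(151, -2448)) = Mul(Rational(1, 7), -2297) = Rational(-2297, 7) ≈ -328.14)
Add(Function('b')(Function('W')(Mul(-4, 2))), H) = Add(Mul(-3, Pow(Add(6, Mul(-4, Mul(-4, 2))), -1)), Rational(-2297, 7)) = Add(Mul(-3, Pow(Add(6, Mul(-4, -8)), -1)), Rational(-2297, 7)) = Add(Mul(-3, Pow(Add(6, 32), -1)), Rational(-2297, 7)) = Add(Mul(-3, Pow(38, -1)), Rational(-2297, 7)) = Add(Mul(-3, Rational(1, 38)), Rational(-2297, 7)) = Add(Rational(-3, 38), Rational(-2297, 7)) = Rational(-87307, 266)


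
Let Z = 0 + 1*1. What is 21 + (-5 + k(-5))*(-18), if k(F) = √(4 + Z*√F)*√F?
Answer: 111 - 18*I*√5*√(4 + I*√5) ≈ 132.72 - 83.378*I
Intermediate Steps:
Z = 1 (Z = 0 + 1 = 1)
k(F) = √F*√(4 + √F) (k(F) = √(4 + 1*√F)*√F = √(4 + √F)*√F = √F*√(4 + √F))
21 + (-5 + k(-5))*(-18) = 21 + (-5 + √(-5)*√(4 + √(-5)))*(-18) = 21 + (-5 + (I*√5)*√(4 + I*√5))*(-18) = 21 + (-5 + I*√5*√(4 + I*√5))*(-18) = 21 + (90 - 18*I*√5*√(4 + I*√5)) = 111 - 18*I*√5*√(4 + I*√5)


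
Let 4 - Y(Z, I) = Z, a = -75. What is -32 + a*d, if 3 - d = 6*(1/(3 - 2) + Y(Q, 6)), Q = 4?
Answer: 193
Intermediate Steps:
Y(Z, I) = 4 - Z
d = -3 (d = 3 - 6*(1/(3 - 2) + (4 - 1*4)) = 3 - 6*(1/1 + (4 - 4)) = 3 - 6*(1 + 0) = 3 - 6 = -3)
-32 + a*d = -32 - 75*(-3) = -32 + 225 = 193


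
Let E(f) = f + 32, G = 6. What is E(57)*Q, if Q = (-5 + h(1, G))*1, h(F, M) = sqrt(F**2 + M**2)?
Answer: -445 + 89*sqrt(37) ≈ 96.366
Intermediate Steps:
E(f) = 32 + f
Q = -5 + sqrt(37) (Q = (-5 + sqrt(1**2 + 6**2))*1 = (-5 + sqrt(1 + 36))*1 = (-5 + sqrt(37))*1 = -5 + sqrt(37) ≈ 1.0828)
E(57)*Q = (32 + 57)*(-5 + sqrt(37)) = 89*(-5 + sqrt(37)) = -445 + 89*sqrt(37)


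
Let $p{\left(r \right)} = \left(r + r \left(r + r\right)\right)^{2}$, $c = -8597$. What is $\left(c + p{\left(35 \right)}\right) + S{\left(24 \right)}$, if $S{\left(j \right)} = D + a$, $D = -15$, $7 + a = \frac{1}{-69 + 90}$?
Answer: $\frac{129498727}{21} \approx 6.1666 \cdot 10^{6}$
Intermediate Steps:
$p{\left(r \right)} = \left(r + 2 r^{2}\right)^{2}$ ($p{\left(r \right)} = \left(r + r 2 r\right)^{2} = \left(r + 2 r^{2}\right)^{2}$)
$a = - \frac{146}{21}$ ($a = -7 + \frac{1}{-69 + 90} = -7 + \frac{1}{21} = - \frac{146}{21} \approx -6.9524$)
$S{\left(j \right)} = - \frac{461}{21}$ ($S{\left(j \right)} = -15 - \frac{146}{21} = - \frac{461}{21}$)
$\left(c + p{\left(35 \right)}\right) + S{\left(24 \right)} = \left(-8597 + 35^{2} \left(1 + 2 \cdot 35\right)^{2}\right) - \frac{461}{21} = \left(-8597 + 1225 \left(1 + 70\right)^{2}\right) - \frac{461}{21} = \left(-8597 + 1225 \cdot 71^{2}\right) - \frac{461}{21} = \left(-8597 + 1225 \cdot 5041\right) - \frac{461}{21} = \left(-8597 + 6175225\right) - \frac{461}{21} = 6166628 - \frac{461}{21} = \frac{129498727}{21}$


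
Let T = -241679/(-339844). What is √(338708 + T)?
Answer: √9779701257828991/169922 ≈ 581.99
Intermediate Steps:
T = 241679/339844 (T = -241679*(-1/339844) = 241679/339844 ≈ 0.71115)
√(338708 + T) = √(338708 + 241679/339844) = √(115108123231/339844) = √9779701257828991/169922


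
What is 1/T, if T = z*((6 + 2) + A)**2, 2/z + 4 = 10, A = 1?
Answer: 1/27 ≈ 0.037037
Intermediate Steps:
z = 1/3 (z = 2/(-4 + 10) = 2/6 = 2*(1/6) = 1/3 ≈ 0.33333)
T = 27 (T = ((6 + 2) + 1)**2/3 = (8 + 1)**2/3 = (1/3)*9**2 = (1/3)*81 = 27)
1/T = 1/27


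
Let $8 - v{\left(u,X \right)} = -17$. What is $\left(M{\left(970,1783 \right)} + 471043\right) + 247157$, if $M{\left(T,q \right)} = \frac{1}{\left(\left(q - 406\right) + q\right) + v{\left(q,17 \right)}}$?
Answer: $\frac{2287467001}{3185} \approx 7.182 \cdot 10^{5}$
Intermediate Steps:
$v{\left(u,X \right)} = 25$ ($v{\left(u,X \right)} = 8 - -17 = 8 + 17 = 25$)
$M{\left(T,q \right)} = \frac{1}{-381 + 2 q}$ ($M{\left(T,q \right)} = \frac{1}{\left(\left(q - 406\right) + q\right) + 25} = \frac{1}{\left(\left(-406 + q\right) + q\right) + 25} = \frac{1}{\left(-406 + 2 q\right) + 25} = \frac{1}{-381 + 2 q}$)
$\left(M{\left(970,1783 \right)} + 471043\right) + 247157 = \left(\frac{1}{-381 + 2 \cdot 1783} + 471043\right) + 247157 = \left(\frac{1}{-381 + 3566} + 471043\right) + 247157 = \left(\frac{1}{3185} + 471043\right) + 247157 = \frac{1500271956}{3185} + 247157 = \frac{2287467001}{3185}$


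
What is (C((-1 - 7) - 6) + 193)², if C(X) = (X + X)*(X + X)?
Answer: 954529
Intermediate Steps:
C(X) = 4*X² (C(X) = (2*X)*(2*X) = 4*X²)
(C((-1 - 7) - 6) + 193)² = (4*((-1 - 7) - 6)² + 193)² = (4*(-8 - 6)² + 193)² = (4*(-14)² + 193)² = (4*196 + 193)² = (784 + 193)² = 977² = 954529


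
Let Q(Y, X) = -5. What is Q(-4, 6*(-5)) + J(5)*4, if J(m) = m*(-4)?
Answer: -85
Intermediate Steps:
J(m) = -4*m
Q(-4, 6*(-5)) + J(5)*4 = -5 - 4*5*4 = -5 - 20*4 = -5 - 80 = -85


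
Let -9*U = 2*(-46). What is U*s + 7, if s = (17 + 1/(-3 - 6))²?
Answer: 2130671/729 ≈ 2922.7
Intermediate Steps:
U = 92/9 (U = -2*(-46)/9 = -⅑*(-92) = 92/9 ≈ 10.222)
s = 23104/81 (s = (17 + 1/(-9))² = (17 - ⅑)² = (152/9)² = 23104/81 ≈ 285.23)
U*s + 7 = (92/9)*(23104/81) + 7 = 2125568/729 + 7 = 2130671/729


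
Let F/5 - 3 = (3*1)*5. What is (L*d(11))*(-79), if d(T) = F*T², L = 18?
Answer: -15485580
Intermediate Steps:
F = 90 (F = 15 + 5*((3*1)*5) = 15 + 5*(3*5) = 15 + 5*15 = 15 + 75 = 90)
d(T) = 90*T²
(L*d(11))*(-79) = (18*(90*11²))*(-79) = (18*(90*121))*(-79) = (18*10890)*(-79) = 196020*(-79) = -15485580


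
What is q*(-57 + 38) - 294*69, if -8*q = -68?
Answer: -40895/2 ≈ -20448.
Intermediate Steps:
q = 17/2 (q = -1/8*(-68) = 17/2 ≈ 8.5000)
q*(-57 + 38) - 294*69 = 17*(-57 + 38)/2 - 294*69 = (17/2)*(-19) - 20286 = -323/2 - 20286 = -40895/2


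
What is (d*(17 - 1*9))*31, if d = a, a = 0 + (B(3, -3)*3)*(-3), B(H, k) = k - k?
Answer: 0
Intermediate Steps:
B(H, k) = 0
a = 0 (a = 0 + (0*3)*(-3) = 0 + 0*(-3) = 0 + 0 = 0)
d = 0
(d*(17 - 1*9))*31 = (0*(17 - 1*9))*31 = (0*(17 - 9))*31 = (0*8)*31 = 0*31 = 0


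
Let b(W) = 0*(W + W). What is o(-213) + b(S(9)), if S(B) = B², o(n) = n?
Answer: -213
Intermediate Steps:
b(W) = 0 (b(W) = 0*(2*W) = 0)
o(-213) + b(S(9)) = -213 + 0 = -213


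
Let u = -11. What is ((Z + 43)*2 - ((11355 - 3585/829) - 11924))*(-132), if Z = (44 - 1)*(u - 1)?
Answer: 40781136/829 ≈ 49193.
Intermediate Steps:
Z = -516 (Z = (44 - 1)*(-11 - 1) = 43*(-12) = -516)
((Z + 43)*2 - ((11355 - 3585/829) - 11924))*(-132) = ((-516 + 43)*2 - ((11355 - 3585/829) - 11924))*(-132) = (-473*2 - ((11355 - 3585*1/829) - 11924))*(-132) = (-946 - ((11355 - 3585/829) - 11924))*(-132) = (-946 - (9409710/829 - 11924))*(-132) = (-946 - 1*(-475286/829))*(-132) = (-946 + 475286/829)*(-132) = -308948/829*(-132) = 40781136/829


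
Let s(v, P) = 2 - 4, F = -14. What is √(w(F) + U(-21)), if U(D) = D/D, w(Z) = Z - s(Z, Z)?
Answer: I*√11 ≈ 3.3166*I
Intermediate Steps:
s(v, P) = -2
w(Z) = 2 + Z (w(Z) = Z - 1*(-2) = Z + 2 = 2 + Z)
U(D) = 1
√(w(F) + U(-21)) = √((2 - 14) + 1) = √(-12 + 1) = √(-11) = I*√11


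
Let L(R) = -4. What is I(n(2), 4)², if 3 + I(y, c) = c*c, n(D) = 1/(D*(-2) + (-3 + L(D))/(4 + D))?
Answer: 169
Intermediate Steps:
n(D) = 1/(-7/(4 + D) - 2*D) (n(D) = 1/(D*(-2) + (-3 - 4)/(4 + D)) = 1/(-2*D - 7/(4 + D)) = 1/(-7/(4 + D) - 2*D))
I(y, c) = -3 + c² (I(y, c) = -3 + c*c = -3 + c²)
I(n(2), 4)² = (-3 + 4²)² = (-3 + 16)² = 13² = 169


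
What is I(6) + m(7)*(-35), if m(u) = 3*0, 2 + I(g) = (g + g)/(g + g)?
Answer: -1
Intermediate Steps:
I(g) = -1 (I(g) = -2 + (g + g)/(g + g) = -2 + (2*g)/((2*g)) = -2 + (2*g)*(1/(2*g)) = -2 + 1 = -1)
m(u) = 0
I(6) + m(7)*(-35) = -1 + 0*(-35) = -1 + 0 = -1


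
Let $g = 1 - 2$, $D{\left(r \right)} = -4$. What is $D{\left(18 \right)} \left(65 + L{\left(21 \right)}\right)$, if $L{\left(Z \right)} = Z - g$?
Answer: $-348$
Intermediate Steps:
$g = -1$ ($g = 1 - 2 = -1$)
$L{\left(Z \right)} = 1 + Z$ ($L{\left(Z \right)} = Z - -1 = Z + 1 = 1 + Z$)
$D{\left(18 \right)} \left(65 + L{\left(21 \right)}\right) = - 4 \left(65 + \left(1 + 21\right)\right) = - 4 \left(65 + 22\right) = \left(-4\right) 87 = -348$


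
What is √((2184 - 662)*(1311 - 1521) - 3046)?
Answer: I*√322666 ≈ 568.04*I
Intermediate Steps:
√((2184 - 662)*(1311 - 1521) - 3046) = √(1522*(-210) - 3046) = √(-319620 - 3046) = √(-322666) = I*√322666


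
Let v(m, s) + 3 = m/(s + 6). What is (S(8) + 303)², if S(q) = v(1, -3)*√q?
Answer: 826793/9 - 3232*√2 ≈ 87295.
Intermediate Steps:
v(m, s) = -3 + m/(6 + s) (v(m, s) = -3 + m/(s + 6) = -3 + m/(6 + s))
S(q) = -8*√q/3 (S(q) = ((-18 + 1 - 3*(-3))/(6 - 3))*√q = ((-18 + 1 + 9)/3)*√q = ((⅓)*(-8))*√q = -8*√q/3)
(S(8) + 303)² = (-16*√2/3 + 303)² = (303 - 16*√2/3)²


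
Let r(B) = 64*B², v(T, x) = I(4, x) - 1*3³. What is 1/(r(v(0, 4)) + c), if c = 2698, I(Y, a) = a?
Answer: 1/36554 ≈ 2.7357e-5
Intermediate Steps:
v(T, x) = -27 + x (v(T, x) = x - 1*3³ = x - 1*27 = x - 27 = -27 + x)
1/(r(v(0, 4)) + c) = 1/(64*(-27 + 4)² + 2698) = 1/(64*(-23)² + 2698) = 1/(64*529 + 2698) = 1/(33856 + 2698) = 1/36554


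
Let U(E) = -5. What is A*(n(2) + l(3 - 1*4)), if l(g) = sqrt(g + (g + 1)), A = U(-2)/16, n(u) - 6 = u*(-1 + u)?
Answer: -5/2 - 5*I/16 ≈ -2.5 - 0.3125*I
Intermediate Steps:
n(u) = 6 + u*(-1 + u)
A = -5/16 ≈ -0.31250
l(g) = sqrt(1 + 2*g) (l(g) = sqrt(g + (1 + g)) = sqrt(1 + 2*g))
A*(n(2) + l(3 - 1*4)) = -5*((6 + 2**2 - 1*2) + sqrt(1 + 2*(3 - 1*4)))/16 = -5*((6 + 4 - 2) + sqrt(1 + 2*(3 - 4)))/16 = -5*(8 + sqrt(1 + 2*(-1)))/16 = -5*(8 + sqrt(1 - 2))/16 = -5*(8 + sqrt(-1))/16 = -5*(8 + I)/16 = -5/2 - 5*I/16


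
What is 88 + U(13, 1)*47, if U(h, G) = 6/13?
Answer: 1426/13 ≈ 109.69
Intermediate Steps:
U(h, G) = 6/13 (U(h, G) = 6*(1/13) = 6/13)
88 + U(13, 1)*47 = 88 + (6/13)*47 = 88 + 282/13 = 1426/13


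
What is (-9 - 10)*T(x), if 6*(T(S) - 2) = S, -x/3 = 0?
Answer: -38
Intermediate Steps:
x = 0 (x = -3*0 = 0)
T(S) = 2 + S/6
(-9 - 10)*T(x) = (-9 - 10)*(2 + (1/6)*0) = -19*(2 + 0) = -19*2 = -38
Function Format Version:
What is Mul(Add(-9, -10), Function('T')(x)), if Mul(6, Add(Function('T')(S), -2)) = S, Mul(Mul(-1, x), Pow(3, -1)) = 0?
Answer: -38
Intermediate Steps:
x = 0 (x = Mul(-3, 0) = 0)
Function('T')(S) = Add(2, Mul(Rational(1, 6), S))
Mul(Add(-9, -10), Function('T')(x)) = Mul(Add(-9, -10), Add(2, Mul(Rational(1, 6), 0))) = Mul(-19, Add(2, 0)) = Mul(-19, 2) = -38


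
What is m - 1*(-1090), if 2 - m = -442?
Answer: 1534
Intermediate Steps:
m = 444 (m = 2 - 1*(-442) = 2 + 442 = 444)
m - 1*(-1090) = 444 - 1*(-1090) = 444 + 1090 = 1534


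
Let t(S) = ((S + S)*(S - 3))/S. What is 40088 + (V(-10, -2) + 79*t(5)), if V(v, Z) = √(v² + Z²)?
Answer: 40404 + 2*√26 ≈ 40414.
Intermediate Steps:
t(S) = -6 + 2*S (t(S) = ((2*S)*(-3 + S))/S = (2*S*(-3 + S))/S = -6 + 2*S)
V(v, Z) = √(Z² + v²)
40088 + (V(-10, -2) + 79*t(5)) = 40088 + (√((-2)² + (-10)²) + 79*(-6 + 2*5)) = 40088 + (√(4 + 100) + 79*(-6 + 10)) = 40088 + (√104 + 79*4) = 40088 + (2*√26 + 316) = 40088 + (316 + 2*√26) = 40404 + 2*√26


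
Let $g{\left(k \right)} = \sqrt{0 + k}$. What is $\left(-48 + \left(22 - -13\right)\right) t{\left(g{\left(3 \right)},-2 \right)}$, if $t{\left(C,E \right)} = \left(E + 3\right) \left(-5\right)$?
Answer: $65$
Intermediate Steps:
$g{\left(k \right)} = \sqrt{k}$
$t{\left(C,E \right)} = -15 - 5 E$ ($t{\left(C,E \right)} = \left(3 + E\right) \left(-5\right) = -15 - 5 E$)
$\left(-48 + \left(22 - -13\right)\right) t{\left(g{\left(3 \right)},-2 \right)} = \left(-48 + \left(22 - -13\right)\right) \left(-15 - -10\right) = \left(-48 + \left(22 + 13\right)\right) \left(-15 + 10\right) = \left(-48 + 35\right) \left(-5\right) = \left(-13\right) \left(-5\right) = 65$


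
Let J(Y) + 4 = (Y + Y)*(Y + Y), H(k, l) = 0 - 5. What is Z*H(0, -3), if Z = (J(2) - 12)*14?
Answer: 0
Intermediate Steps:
H(k, l) = -5
J(Y) = -4 + 4*Y**2 (J(Y) = -4 + (Y + Y)*(Y + Y) = -4 + (2*Y)*(2*Y) = -4 + 4*Y**2)
Z = 0 (Z = ((-4 + 4*2**2) - 12)*14 = ((-4 + 4*4) - 12)*14 = ((-4 + 16) - 12)*14 = (12 - 12)*14 = 0*14 = 0)
Z*H(0, -3) = 0*(-5) = 0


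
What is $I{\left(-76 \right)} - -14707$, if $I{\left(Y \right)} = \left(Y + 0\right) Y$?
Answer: $20483$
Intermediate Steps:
$I{\left(Y \right)} = Y^{2}$ ($I{\left(Y \right)} = Y Y = Y^{2}$)
$I{\left(-76 \right)} - -14707 = \left(-76\right)^{2} - -14707 = 5776 + 14707 = 20483$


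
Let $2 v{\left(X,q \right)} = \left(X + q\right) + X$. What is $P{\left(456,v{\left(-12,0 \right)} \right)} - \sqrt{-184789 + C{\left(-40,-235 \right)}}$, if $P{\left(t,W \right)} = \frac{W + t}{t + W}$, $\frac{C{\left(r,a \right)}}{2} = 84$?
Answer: $1 - 23 i \sqrt{349} \approx 1.0 - 429.68 i$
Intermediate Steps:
$C{\left(r,a \right)} = 168$ ($C{\left(r,a \right)} = 2 \cdot 84 = 168$)
$v{\left(X,q \right)} = X + \frac{q}{2}$ ($v{\left(X,q \right)} = \frac{\left(X + q\right) + X}{2} = \frac{q + 2 X}{2} = X + \frac{q}{2}$)
$P{\left(t,W \right)} = 1$ ($P{\left(t,W \right)} = \frac{W + t}{W + t} = 1$)
$P{\left(456,v{\left(-12,0 \right)} \right)} - \sqrt{-184789 + C{\left(-40,-235 \right)}} = 1 - \sqrt{-184789 + 168} = 1 - \sqrt{-184621} = 1 - 23 i \sqrt{349}$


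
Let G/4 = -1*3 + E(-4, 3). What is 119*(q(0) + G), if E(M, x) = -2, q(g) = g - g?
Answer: -2380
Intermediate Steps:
q(g) = 0
G = -20 (G = 4*(-1*3 - 2) = 4*(-3 - 2) = 4*(-5) = -20)
119*(q(0) + G) = 119*(0 - 20) = 119*(-20) = -2380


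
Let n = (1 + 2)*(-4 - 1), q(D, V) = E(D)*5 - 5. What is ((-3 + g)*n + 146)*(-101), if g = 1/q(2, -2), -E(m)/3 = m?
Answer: -135340/7 ≈ -19334.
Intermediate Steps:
E(m) = -3*m
q(D, V) = -5 - 15*D (q(D, V) = -3*D*5 - 5 = -15*D - 5 = -5 - 15*D)
n = -15 (n = 3*(-5) = -15)
g = -1/35 (g = 1/(-5 - 15*2) = 1/(-5 - 30) = 1/(-35) = -1/35 ≈ -0.028571)
((-3 + g)*n + 146)*(-101) = ((-3 - 1/35)*(-15) + 146)*(-101) = (-106/35*(-15) + 146)*(-101) = (318/7 + 146)*(-101) = (1340/7)*(-101) = -135340/7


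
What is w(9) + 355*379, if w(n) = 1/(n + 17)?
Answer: 3498171/26 ≈ 1.3455e+5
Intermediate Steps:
w(n) = 1/(17 + n)
w(9) + 355*379 = 1/(17 + 9) + 355*379 = 1/26 + 134545 = 3498171/26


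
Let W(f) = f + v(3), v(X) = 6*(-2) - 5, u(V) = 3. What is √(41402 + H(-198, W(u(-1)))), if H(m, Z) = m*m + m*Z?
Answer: √83378 ≈ 288.75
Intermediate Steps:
v(X) = -17 (v(X) = -12 - 5 = -17)
W(f) = -17 + f (W(f) = f - 17 = -17 + f)
H(m, Z) = m² + Z*m
√(41402 + H(-198, W(u(-1)))) = √(41402 - 198*((-17 + 3) - 198)) = √(41402 - 198*(-14 - 198)) = √(41402 - 198*(-212)) = √(41402 + 41976) = √83378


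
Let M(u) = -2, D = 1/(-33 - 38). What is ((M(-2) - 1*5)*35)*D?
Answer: 245/71 ≈ 3.4507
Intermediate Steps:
D = -1/71 (D = 1/(-71) = -1/71 ≈ -0.014085)
((M(-2) - 1*5)*35)*D = ((-2 - 1*5)*35)*(-1/71) = ((-2 - 5)*35)*(-1/71) = -7*35*(-1/71) = -245*(-1/71) = 245/71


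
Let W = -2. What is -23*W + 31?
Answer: 77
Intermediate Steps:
-23*W + 31 = -23*(-2) + 31 = 46 + 31 = 77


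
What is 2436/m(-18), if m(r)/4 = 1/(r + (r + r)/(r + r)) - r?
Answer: 10353/305 ≈ 33.944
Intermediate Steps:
m(r) = -4*r + 4/(1 + r) (m(r) = 4*(1/(r + (r + r)/(r + r)) - r) = 4*(1/(r + (2*r)/((2*r))) - r) = 4*(1/(r + (2*r)*(1/(2*r))) - r) = 4*(1/(r + 1) - r) = 4*(1/(1 + r) - r) = -4*r + 4/(1 + r))
2436/m(-18) = 2436/((4*(1 - 1*(-18) - 1*(-18)²)/(1 - 18))) = 2436/((4*(1 + 18 - 1*324)/(-17))) = 2436/((4*(-1/17)*(1 + 18 - 324))) = 2436/((4*(-1/17)*(-305))) = 2436/(1220/17) = 2436*(17/1220) = 10353/305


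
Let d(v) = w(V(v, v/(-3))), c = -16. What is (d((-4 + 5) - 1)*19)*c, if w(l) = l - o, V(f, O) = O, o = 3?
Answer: 912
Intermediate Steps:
w(l) = -3 + l (w(l) = l - 1*3 = l - 3 = -3 + l)
d(v) = -3 - v/3 (d(v) = -3 + v/(-3) = -3 + v*(-1/3) = -3 - v/3)
(d((-4 + 5) - 1)*19)*c = ((-3 - ((-4 + 5) - 1)/3)*19)*(-16) = ((-3 - (1 - 1)/3)*19)*(-16) = ((-3 - 1/3*0)*19)*(-16) = ((-3 + 0)*19)*(-16) = -3*19*(-16) = -57*(-16) = 912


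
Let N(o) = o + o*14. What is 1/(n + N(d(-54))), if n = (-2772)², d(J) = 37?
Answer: 1/7684539 ≈ 1.3013e-7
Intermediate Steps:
N(o) = 15*o (N(o) = o + 14*o = 15*o)
n = 7683984
1/(n + N(d(-54))) = 1/(7683984 + 15*37) = 1/(7683984 + 555) = 1/7684539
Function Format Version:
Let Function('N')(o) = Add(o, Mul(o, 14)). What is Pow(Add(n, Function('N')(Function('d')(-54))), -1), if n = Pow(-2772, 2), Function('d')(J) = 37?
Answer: Rational(1, 7684539) ≈ 1.3013e-7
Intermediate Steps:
Function('N')(o) = Mul(15, o) (Function('N')(o) = Add(o, Mul(14, o)) = Mul(15, o))
n = 7683984
Pow(Add(n, Function('N')(Function('d')(-54))), -1) = Pow(Add(7683984, Mul(15, 37)), -1) = Pow(Add(7683984, 555), -1) = Pow(7684539, -1) = Rational(1, 7684539)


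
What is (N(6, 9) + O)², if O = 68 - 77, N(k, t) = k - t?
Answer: 144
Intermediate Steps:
O = -9
(N(6, 9) + O)² = ((6 - 1*9) - 9)² = ((6 - 9) - 9)² = (-3 - 9)² = (-12)² = 144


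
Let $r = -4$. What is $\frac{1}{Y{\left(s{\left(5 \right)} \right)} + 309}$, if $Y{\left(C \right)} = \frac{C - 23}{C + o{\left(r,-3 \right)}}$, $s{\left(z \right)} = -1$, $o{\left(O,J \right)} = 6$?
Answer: $\frac{5}{1521} \approx 0.0032873$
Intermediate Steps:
$Y{\left(C \right)} = \frac{-23 + C}{6 + C}$ ($Y{\left(C \right)} = \frac{C - 23}{C + 6} = \frac{-23 + C}{6 + C}$)
$\frac{1}{Y{\left(s{\left(5 \right)} \right)} + 309} = \frac{1}{\frac{-23 - 1}{6 - 1} + 309} = \frac{1}{\frac{1}{5} \left(-24\right) + 309} = \frac{1}{- \frac{24}{5} + 309} = \frac{1}{\frac{1521}{5}} = \frac{5}{1521}$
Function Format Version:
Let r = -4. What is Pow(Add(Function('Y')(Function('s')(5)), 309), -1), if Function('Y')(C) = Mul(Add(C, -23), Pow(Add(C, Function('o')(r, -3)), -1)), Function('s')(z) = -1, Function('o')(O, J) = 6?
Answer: Rational(5, 1521) ≈ 0.0032873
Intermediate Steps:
Function('Y')(C) = Mul(Pow(Add(6, C), -1), Add(-23, C)) (Function('Y')(C) = Mul(Add(C, -23), Pow(Add(C, 6), -1)) = Mul(Add(-23, C), Pow(Add(6, C), -1)) = Mul(Pow(Add(6, C), -1), Add(-23, C)))
Pow(Add(Function('Y')(Function('s')(5)), 309), -1) = Pow(Add(Mul(Pow(Add(6, -1), -1), Add(-23, -1)), 309), -1) = Pow(Add(Mul(Pow(5, -1), -24), 309), -1) = Pow(Add(Mul(Rational(1, 5), -24), 309), -1) = Pow(Add(Rational(-24, 5), 309), -1) = Pow(Rational(1521, 5), -1) = Rational(5, 1521)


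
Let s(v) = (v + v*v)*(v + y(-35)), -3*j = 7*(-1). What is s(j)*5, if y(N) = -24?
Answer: -22750/27 ≈ -842.59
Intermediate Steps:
j = 7/3 (j = -7*(-1)/3 = -⅓*(-7) = 7/3 ≈ 2.3333)
s(v) = (-24 + v)*(v + v²) (s(v) = (v + v*v)*(v - 24) = (v + v²)*(-24 + v) = (-24 + v)*(v + v²))
s(j)*5 = (7*(-24 + (7/3)² - 23*7/3)/3)*5 = (7*(-24 + 49/9 - 161/3)/3)*5 = ((7/3)*(-650/9))*5 = -4550/27*5 = -22750/27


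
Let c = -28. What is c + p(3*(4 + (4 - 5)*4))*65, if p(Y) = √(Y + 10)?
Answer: -28 + 65*√10 ≈ 177.55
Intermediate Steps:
p(Y) = √(10 + Y)
c + p(3*(4 + (4 - 5)*4))*65 = -28 + √(10 + 3*(4 + (4 - 5)*4))*65 = -28 + √(10 + 3*(4 - 1*4))*65 = -28 + √(10 + 3*(4 - 4))*65 = -28 + √(10 + 3*0)*65 = -28 + √(10 + 0)*65 = -28 + √10*65 = -28 + 65*√10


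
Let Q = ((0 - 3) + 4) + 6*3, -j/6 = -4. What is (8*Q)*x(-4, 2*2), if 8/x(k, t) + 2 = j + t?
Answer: 608/13 ≈ 46.769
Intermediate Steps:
j = 24 (j = -6*(-4) = 24)
x(k, t) = 8/(22 + t) (x(k, t) = 8/(-2 + (24 + t)) = 8/(22 + t))
Q = 19 (Q = (-3 + 4) + 18 = 1 + 18 = 19)
(8*Q)*x(-4, 2*2) = (8*19)*(8/(22 + 2*2)) = 152*(8/(22 + 4)) = 152*(8/26) = 152*(8*(1/26)) = 152*(4/13) = 608/13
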